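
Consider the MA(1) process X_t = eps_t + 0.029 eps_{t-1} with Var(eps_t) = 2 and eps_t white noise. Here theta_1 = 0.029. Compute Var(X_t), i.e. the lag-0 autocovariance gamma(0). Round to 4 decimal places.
\gamma(0) = 2.0017

For an MA(q) process X_t = eps_t + sum_i theta_i eps_{t-i} with
Var(eps_t) = sigma^2, the variance is
  gamma(0) = sigma^2 * (1 + sum_i theta_i^2).
  sum_i theta_i^2 = (0.029)^2 = 0.000841.
  gamma(0) = 2 * (1 + 0.000841) = 2 * 1.000841 = 2.001682, which rounds to 2.0017.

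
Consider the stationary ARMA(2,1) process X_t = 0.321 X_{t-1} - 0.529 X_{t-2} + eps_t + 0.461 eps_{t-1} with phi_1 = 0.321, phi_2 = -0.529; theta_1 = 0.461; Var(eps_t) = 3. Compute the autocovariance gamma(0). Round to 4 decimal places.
\gamma(0) = 6.1275

Multiply the model equation by X_{t-k} and take expectations. With theta_0 = psi_0 = 1 and psi_j the MA(infinity) weights, this gives
  gamma(k) - sum_i phi_i gamma(k-i) = c_k,
  c_k = sigma^2 * sum_{j=k..q} theta_j psi_{j-k}   (c_k = 0 for k > q),
using gamma(-m) = gamma(m).
psi-weights needed (psi_j = theta_j + sum_i phi_i psi_{j-i}):
  psi_1 = theta_1 + phi_1 = 0.461 + (0.321) = 0.782
Right-hand sides:
  c_0 = sigma^2 (1 + theta_1 psi_1) = 3 * (1 + (0.461)(0.782)) = 3 * 1.360502 = 4.081506
  c_1 = sigma^2 theta_1 = 3 * (0.461) = 1.383
  c_2 = 0
Equations for k = 0, 1, 2 (AR order 2, c_2 = 0):
  (E0) gamma(0) = phi_1 gamma(1) + phi_2 gamma(2) + c_0
  (E1) gamma(1) = phi_1 gamma(0) + phi_2 gamma(1) + c_1
  (E2) gamma(2) = phi_1 gamma(1) + phi_2 gamma(0)
From (E1): gamma(1) = A gamma(0) + B with
  A = phi_1 / (1 - phi_2) = 0.321 / 1.529 = 0.209941,   B = c_1 / (1 - phi_2) = 1.383 / 1.529 = 0.904513.
Insert (E2) into (E0): gamma(0) (1 - phi_2^2) = phi_1 (1 + phi_2) gamma(1) + c_0.
  phi_1 (1 + phi_2) = (0.321)(0.471) = 0.151191,   1 - phi_2^2 = 0.720159.
Replace gamma(1) by A gamma(0) + B and collect gamma(0):
  gamma(0) [0.720159 - (0.151191)(0.209941)] = (0.151191)(0.904513) + 4.081506
  gamma(0) * 0.688418 = 4.21826
  gamma(0) = 4.21826 / 0.688418 = 6.127471.
Therefore gamma(0) = 6.1275 (to 4 decimal places).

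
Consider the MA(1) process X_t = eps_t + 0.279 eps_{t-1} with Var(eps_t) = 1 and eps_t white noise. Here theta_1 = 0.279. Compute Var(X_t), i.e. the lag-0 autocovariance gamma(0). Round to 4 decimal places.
\gamma(0) = 1.0778

For an MA(q) process X_t = eps_t + sum_i theta_i eps_{t-i} with
Var(eps_t) = sigma^2, the variance is
  gamma(0) = sigma^2 * (1 + sum_i theta_i^2).
  sum_i theta_i^2 = (0.279)^2 = 0.077841.
  gamma(0) = 1 * (1 + 0.077841) = 1 * 1.077841 = 1.077841, which rounds to 1.0778.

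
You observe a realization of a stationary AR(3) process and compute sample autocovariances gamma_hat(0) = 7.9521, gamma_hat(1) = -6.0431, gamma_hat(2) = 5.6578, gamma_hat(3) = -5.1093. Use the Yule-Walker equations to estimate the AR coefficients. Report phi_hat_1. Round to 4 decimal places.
\hat\phi_{1} = -0.4920

The Yule-Walker equations for an AR(p) process read, in matrix form,
  Gamma_p phi = r_p,   with   (Gamma_p)_{ij} = gamma(|i - j|),
                       (r_p)_i = gamma(i),   i,j = 1..p.
Substitute the sample gammas (Toeplitz matrix and right-hand side of size 3):
  Gamma_p = [[7.9521, -6.0431, 5.6578], [-6.0431, 7.9521, -6.0431], [5.6578, -6.0431, 7.9521]]
  r_p     = [-6.0431, 5.6578, -5.1093]
Written out (R1..R3):
  (R1) 7.9521 phi_1 - 6.0431 phi_2 + 5.6578 phi_3 = -6.0431
  (R2) -6.0431 phi_1 + 7.9521 phi_2 - 6.0431 phi_3 = 5.6578
  (R3) 5.6578 phi_1 - 6.0431 phi_2 + 7.9521 phi_3 = -5.1093
Gaussian elimination:
  R2 <- R2 - (-6.0431/7.9521) R1 = R2 - (-0.759938) R1:  3.359721 phi_2 - 1.743525 phi_3 = 1.065421
  R3 <- R3 - (5.6578/7.9521) R1 = R3 - (0.711485) R1:  -1.743525 phi_2 + 3.92666 phi_3 = -0.809725
  R3 <- R3 - (-1.743525/3.359721) R2 = R3 - (-0.518949) R2:  3.021859 phi_3 = -0.256825
Back-substitution:
  phi_hat_3 = -0.256825 / 3.021859 = -0.084989
  phi_hat_2 = (1.065421 - (-1.743525)(-0.084989)) / 3.359721 = 0.273011
  phi_hat_1 = (-6.0431 - (-6.0431)(0.273011) - (5.6578)(-0.084989)) / 7.9521 = -0.491998
So phi_hat = [-0.4920, 0.2730, -0.0850].
Therefore phi_hat_1 = -0.4920.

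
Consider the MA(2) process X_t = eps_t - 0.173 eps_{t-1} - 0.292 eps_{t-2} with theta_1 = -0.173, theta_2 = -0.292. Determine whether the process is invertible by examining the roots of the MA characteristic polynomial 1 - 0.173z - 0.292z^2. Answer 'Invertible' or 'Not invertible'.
\text{Invertible}

The MA(q) characteristic polynomial is P(z) = 1 - 0.173z - 0.292z^2.
Invertibility requires all roots to lie outside the unit circle, i.e. |z| > 1 for every root.
Set 1 + (-0.173) z + (-0.292) z^2 = 0, i.e. a z^2 + b z + c = 0 with a = -0.292, b = -0.173, c = 1.
Discriminant D = b^2 - 4ac = (-0.173)^2 - 4*(-0.292)*1 = 0.029929 - (-1.168) = 1.197929.
D >= 0, so the roots are real: z = (-b +/- sqrt(D)) / (2a) = (0.173 +/- 1.094499) / (-0.584).
  z_1 = (0.173 + 1.094499) / (-0.584) = -2.1704,   |z_1| = 2.1704.
  z_2 = (0.173 - 1.094499) / (-0.584) = 1.5779,   |z_2| = 1.5779.
Moduli of all roots: 2.1704, 1.5779.
All moduli strictly greater than 1? Yes.
Verdict: Invertible.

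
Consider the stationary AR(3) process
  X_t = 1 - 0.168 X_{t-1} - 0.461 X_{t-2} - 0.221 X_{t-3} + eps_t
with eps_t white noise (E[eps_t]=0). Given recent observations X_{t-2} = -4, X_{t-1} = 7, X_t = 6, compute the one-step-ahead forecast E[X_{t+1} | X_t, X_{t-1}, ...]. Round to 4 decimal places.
E[X_{t+1} \mid \mathcal F_t] = -2.3510

For an AR(p) model X_t = c + sum_i phi_i X_{t-i} + eps_t, the
one-step-ahead conditional mean is
  E[X_{t+1} | X_t, ...] = c + sum_i phi_i X_{t+1-i}.
Substitute known values:
  E[X_{t+1} | ...] = 1 + (-0.168) * (6) + (-0.461) * (7) + (-0.221) * (-4)
                   = -2.3510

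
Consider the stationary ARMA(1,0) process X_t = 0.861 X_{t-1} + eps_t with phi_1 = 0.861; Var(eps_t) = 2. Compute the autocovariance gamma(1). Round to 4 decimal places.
\gamma(1) = 6.6569

Multiply the model equation by X_{t-k} and take expectations. With theta_0 = psi_0 = 1 and psi_j the MA(infinity) weights, this gives
  gamma(k) - sum_i phi_i gamma(k-i) = c_k,
  c_k = sigma^2 * sum_{j=k..q} theta_j psi_{j-k}   (c_k = 0 for k > q),
using gamma(-m) = gamma(m).
Pure AR (q = 0): c_0 = sigma^2 = 2, c_k = 0 for k >= 1.
Equations for k = 0 and k = 1 (AR order 1):
  gamma(0) = phi_1 gamma(1) + c_0
  gamma(1) = phi_1 gamma(0) + c_1
Substituting the second into the first: gamma(0) (1 - phi_1^2) = c_0 + phi_1 c_1, so
  gamma(0) = c_0 / (1 - phi_1^2) = 2 / (1 - (0.861)^2) = 2 / 0.258679 = 7.73159.
  gamma(1) = phi_1 gamma(0) = (0.861)(7.73159) = 6.656899.
Therefore gamma(1) = 6.6569 (to 4 decimal places).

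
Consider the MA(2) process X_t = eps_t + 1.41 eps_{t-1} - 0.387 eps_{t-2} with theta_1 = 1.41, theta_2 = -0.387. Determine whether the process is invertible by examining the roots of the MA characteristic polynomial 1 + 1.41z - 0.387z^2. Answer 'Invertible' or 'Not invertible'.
\text{Not invertible}

The MA(q) characteristic polynomial is P(z) = 1 + 1.41z - 0.387z^2.
Invertibility requires all roots to lie outside the unit circle, i.e. |z| > 1 for every root.
Set 1 + (1.41) z + (-0.387) z^2 = 0, i.e. a z^2 + b z + c = 0 with a = -0.387, b = 1.41, c = 1.
Discriminant D = b^2 - 4ac = (1.41)^2 - 4*(-0.387)*1 = 1.9881 - (-1.548) = 3.5361.
D >= 0, so the roots are real: z = (-b +/- sqrt(D)) / (2a) = (-1.41 +/- 1.880452) / (-0.774).
  z_1 = (-1.41 + 1.880452) / (-0.774) = -0.6078,   |z_1| = 0.6078.
  z_2 = (-1.41 - 1.880452) / (-0.774) = 4.2512,   |z_2| = 4.2512.
Moduli of all roots: 0.6078, 4.2512.
All moduli strictly greater than 1? No.
Verdict: Not invertible.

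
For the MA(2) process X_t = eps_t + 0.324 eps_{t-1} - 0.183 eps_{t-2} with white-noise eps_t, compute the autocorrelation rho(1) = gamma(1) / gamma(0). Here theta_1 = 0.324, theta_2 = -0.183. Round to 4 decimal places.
\rho(1) = 0.2325

For an MA(q) process with theta_0 = 1, the autocovariance is
  gamma(k) = sigma^2 * sum_{i=0..q-k} theta_i * theta_{i+k},
and rho(k) = gamma(k) / gamma(0). Sigma^2 cancels.
  numerator   = (1)*(0.324) + (0.324)*(-0.183) = 0.264708.
  denominator = (1)^2 + (0.324)^2 + (-0.183)^2 = 1.138465.
  rho(1) = 0.264708 / 1.138465 = 0.2325.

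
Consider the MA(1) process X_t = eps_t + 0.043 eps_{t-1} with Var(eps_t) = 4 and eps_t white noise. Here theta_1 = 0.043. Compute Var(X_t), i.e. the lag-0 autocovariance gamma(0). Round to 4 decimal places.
\gamma(0) = 4.0074

For an MA(q) process X_t = eps_t + sum_i theta_i eps_{t-i} with
Var(eps_t) = sigma^2, the variance is
  gamma(0) = sigma^2 * (1 + sum_i theta_i^2).
  sum_i theta_i^2 = (0.043)^2 = 0.001849.
  gamma(0) = 4 * (1 + 0.001849) = 4 * 1.001849 = 4.007396, which rounds to 4.0074.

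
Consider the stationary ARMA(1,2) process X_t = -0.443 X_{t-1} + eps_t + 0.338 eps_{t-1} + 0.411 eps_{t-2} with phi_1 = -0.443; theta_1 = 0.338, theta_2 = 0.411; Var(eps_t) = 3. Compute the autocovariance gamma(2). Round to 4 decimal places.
\gamma(2) = 1.5897

Multiply the model equation by X_{t-k} and take expectations. With theta_0 = psi_0 = 1 and psi_j the MA(infinity) weights, this gives
  gamma(k) - sum_i phi_i gamma(k-i) = c_k,
  c_k = sigma^2 * sum_{j=k..q} theta_j psi_{j-k}   (c_k = 0 for k > q),
using gamma(-m) = gamma(m).
psi-weights needed (psi_j = theta_j + sum_i phi_i psi_{j-i}):
  psi_1 = theta_1 + phi_1 = 0.338 + (-0.443) = -0.105
  psi_2 = theta_2 + phi_1 psi_1 = 0.411 + (-0.443)(-0.105) = 0.457515
Right-hand sides:
  c_0 = sigma^2 (1 + theta_1 psi_1 + theta_2 psi_2) = 3 * (1 + (0.338)(-0.105) + (0.411)(0.457515)) = 3 * 1.152549 = 3.457646
  c_1 = sigma^2 (theta_1 + theta_2 psi_1) = 3 * (0.338 + (0.411)(-0.105)) = 0.884535
  c_2 = sigma^2 theta_2 = 3 * (0.411) = 1.233
Equations for k = 0 and k = 1 (AR order 1):
  gamma(0) = phi_1 gamma(1) + c_0
  gamma(1) = phi_1 gamma(0) + c_1
Substituting the second into the first: gamma(0) (1 - phi_1^2) = c_0 + phi_1 c_1, so
  gamma(0) = (c_0 + phi_1 c_1) / (1 - phi_1^2) = (3.457646 + (-0.443)(0.884535)) / (1 - (-0.443)^2) = 3.065797 / 0.803751 = 3.814362.
  gamma(1) = phi_1 gamma(0) + c_1 = (-0.443)(3.814362) + (0.884535) = -0.805227.
For k = 2: gamma(2) = phi_1 gamma(1) + c_2
  = (-0.443)(-0.805227) + (1.233) = 1.589716.
Therefore gamma(2) = 1.5897 (to 4 decimal places).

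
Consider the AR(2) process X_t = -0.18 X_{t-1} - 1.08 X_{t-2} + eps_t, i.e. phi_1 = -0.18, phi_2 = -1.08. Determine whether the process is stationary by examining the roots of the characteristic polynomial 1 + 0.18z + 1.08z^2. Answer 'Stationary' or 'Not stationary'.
\text{Not stationary}

The AR(p) characteristic polynomial is P(z) = 1 + 0.18z + 1.08z^2.
Stationarity requires all roots to lie outside the unit circle, i.e. |z| > 1 for every root.
Set 1 + (0.18) z + (1.08) z^2 = 0, i.e. a z^2 + b z + c = 0 with a = 1.08, b = 0.18, c = 1.
Discriminant D = b^2 - 4ac = (0.18)^2 - 4*(1.08)*1 = 0.0324 - (4.32) = -4.2876.
D < 0, so the roots are the complex-conjugate pair z = (-b +/- i sqrt(-D)) / (2a) = -0.0833 +/- 0.9586i.
For a conjugate pair |z|^2 = z * conj(z) = (product of roots) = c/a = 1/(1.08) = 0.925926, so |z| = sqrt(0.925926) = 0.9623 for both roots.
Moduli of all roots: 0.9623, 0.9623.
All moduli strictly greater than 1? No.
Verdict: Not stationary.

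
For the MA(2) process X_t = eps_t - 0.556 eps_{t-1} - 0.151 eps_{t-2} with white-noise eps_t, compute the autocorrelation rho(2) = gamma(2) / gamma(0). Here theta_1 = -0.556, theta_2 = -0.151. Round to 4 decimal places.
\rho(2) = -0.1134

For an MA(q) process with theta_0 = 1, the autocovariance is
  gamma(k) = sigma^2 * sum_{i=0..q-k} theta_i * theta_{i+k},
and rho(k) = gamma(k) / gamma(0). Sigma^2 cancels.
  numerator   = (1)*(-0.151) = -0.151.
  denominator = (1)^2 + (-0.556)^2 + (-0.151)^2 = 1.331937.
  rho(2) = -0.151 / 1.331937 = -0.1134.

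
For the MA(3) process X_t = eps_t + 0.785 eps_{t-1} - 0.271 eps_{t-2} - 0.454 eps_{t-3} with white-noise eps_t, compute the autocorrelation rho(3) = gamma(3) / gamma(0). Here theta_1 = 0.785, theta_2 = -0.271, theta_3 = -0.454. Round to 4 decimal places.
\rho(3) = -0.2395

For an MA(q) process with theta_0 = 1, the autocovariance is
  gamma(k) = sigma^2 * sum_{i=0..q-k} theta_i * theta_{i+k},
and rho(k) = gamma(k) / gamma(0). Sigma^2 cancels.
  numerator   = (1)*(-0.454) = -0.454.
  denominator = (1)^2 + (0.785)^2 + (-0.271)^2 + (-0.454)^2 = 1.895782.
  rho(3) = -0.454 / 1.895782 = -0.2395.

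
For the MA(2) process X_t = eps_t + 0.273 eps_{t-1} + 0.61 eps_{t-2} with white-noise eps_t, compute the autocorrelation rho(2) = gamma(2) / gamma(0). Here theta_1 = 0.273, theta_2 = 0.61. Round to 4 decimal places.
\rho(2) = 0.4217

For an MA(q) process with theta_0 = 1, the autocovariance is
  gamma(k) = sigma^2 * sum_{i=0..q-k} theta_i * theta_{i+k},
and rho(k) = gamma(k) / gamma(0). Sigma^2 cancels.
  numerator   = (1)*(0.61) = 0.61.
  denominator = (1)^2 + (0.273)^2 + (0.61)^2 = 1.446629.
  rho(2) = 0.61 / 1.446629 = 0.4217.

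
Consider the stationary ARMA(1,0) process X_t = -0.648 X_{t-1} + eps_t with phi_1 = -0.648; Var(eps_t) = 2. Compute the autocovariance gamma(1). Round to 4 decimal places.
\gamma(1) = -2.2341

Multiply the model equation by X_{t-k} and take expectations. With theta_0 = psi_0 = 1 and psi_j the MA(infinity) weights, this gives
  gamma(k) - sum_i phi_i gamma(k-i) = c_k,
  c_k = sigma^2 * sum_{j=k..q} theta_j psi_{j-k}   (c_k = 0 for k > q),
using gamma(-m) = gamma(m).
Pure AR (q = 0): c_0 = sigma^2 = 2, c_k = 0 for k >= 1.
Equations for k = 0 and k = 1 (AR order 1):
  gamma(0) = phi_1 gamma(1) + c_0
  gamma(1) = phi_1 gamma(0) + c_1
Substituting the second into the first: gamma(0) (1 - phi_1^2) = c_0 + phi_1 c_1, so
  gamma(0) = c_0 / (1 - phi_1^2) = 2 / (1 - (-0.648)^2) = 2 / 0.580096 = 3.447705.
  gamma(1) = phi_1 gamma(0) = (-0.648)(3.447705) = -2.234113.
Therefore gamma(1) = -2.2341 (to 4 decimal places).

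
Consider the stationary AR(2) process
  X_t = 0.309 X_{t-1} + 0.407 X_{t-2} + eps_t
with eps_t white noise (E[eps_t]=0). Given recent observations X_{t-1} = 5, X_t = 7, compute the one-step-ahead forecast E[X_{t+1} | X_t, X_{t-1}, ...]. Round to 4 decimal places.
E[X_{t+1} \mid \mathcal F_t] = 4.1980

For an AR(p) model X_t = c + sum_i phi_i X_{t-i} + eps_t, the
one-step-ahead conditional mean is
  E[X_{t+1} | X_t, ...] = c + sum_i phi_i X_{t+1-i}.
Substitute known values:
  E[X_{t+1} | ...] = (0.309) * (7) + (0.407) * (5)
                   = 4.1980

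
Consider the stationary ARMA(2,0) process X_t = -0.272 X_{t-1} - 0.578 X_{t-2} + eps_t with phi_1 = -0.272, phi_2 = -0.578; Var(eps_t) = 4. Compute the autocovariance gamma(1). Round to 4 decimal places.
\gamma(1) = -1.0671

Multiply the model equation by X_{t-k} and take expectations. With theta_0 = psi_0 = 1 and psi_j the MA(infinity) weights, this gives
  gamma(k) - sum_i phi_i gamma(k-i) = c_k,
  c_k = sigma^2 * sum_{j=k..q} theta_j psi_{j-k}   (c_k = 0 for k > q),
using gamma(-m) = gamma(m).
Pure AR (q = 0): c_0 = sigma^2 = 4, c_k = 0 for k >= 1.
Equations for k = 0, 1, 2 (AR order 2, c_2 = 0):
  (E0) gamma(0) = phi_1 gamma(1) + phi_2 gamma(2) + c_0
  (E1) gamma(1) = phi_1 gamma(0) + phi_2 gamma(1) + c_1
  (E2) gamma(2) = phi_1 gamma(1) + phi_2 gamma(0)
From (E1): gamma(1) = A gamma(0) + B with
  A = phi_1 / (1 - phi_2) = -0.272 / 1.578 = -0.17237,   B = c_1 / (1 - phi_2) = 0 / 1.578 = 0.
Insert (E2) into (E0): gamma(0) (1 - phi_2^2) = phi_1 (1 + phi_2) gamma(1) + c_0.
  phi_1 (1 + phi_2) = (-0.272)(0.422) = -0.114784,   1 - phi_2^2 = 0.665916.
Replace gamma(1) by A gamma(0) + B and collect gamma(0):
  gamma(0) [0.665916 - (-0.114784)(-0.17237)] = c_0 = 4
  gamma(0) * 0.646131 = 4
  gamma(0) = 4 / 0.646131 = 6.190698.
  gamma(1) = A gamma(0) = (-0.17237)(6.190698) = -1.067091.
Therefore gamma(1) = -1.0671 (to 4 decimal places).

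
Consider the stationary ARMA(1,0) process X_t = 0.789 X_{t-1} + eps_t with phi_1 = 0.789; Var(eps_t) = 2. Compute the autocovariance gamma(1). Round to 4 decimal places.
\gamma(1) = 4.1804

Multiply the model equation by X_{t-k} and take expectations. With theta_0 = psi_0 = 1 and psi_j the MA(infinity) weights, this gives
  gamma(k) - sum_i phi_i gamma(k-i) = c_k,
  c_k = sigma^2 * sum_{j=k..q} theta_j psi_{j-k}   (c_k = 0 for k > q),
using gamma(-m) = gamma(m).
Pure AR (q = 0): c_0 = sigma^2 = 2, c_k = 0 for k >= 1.
Equations for k = 0 and k = 1 (AR order 1):
  gamma(0) = phi_1 gamma(1) + c_0
  gamma(1) = phi_1 gamma(0) + c_1
Substituting the second into the first: gamma(0) (1 - phi_1^2) = c_0 + phi_1 c_1, so
  gamma(0) = c_0 / (1 - phi_1^2) = 2 / (1 - (0.789)^2) = 2 / 0.377479 = 5.298308.
  gamma(1) = phi_1 gamma(0) = (0.789)(5.298308) = 4.180365.
Therefore gamma(1) = 4.1804 (to 4 decimal places).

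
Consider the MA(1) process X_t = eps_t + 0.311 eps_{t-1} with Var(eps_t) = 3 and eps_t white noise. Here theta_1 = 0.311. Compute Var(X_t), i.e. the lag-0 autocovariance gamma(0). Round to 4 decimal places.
\gamma(0) = 3.2902

For an MA(q) process X_t = eps_t + sum_i theta_i eps_{t-i} with
Var(eps_t) = sigma^2, the variance is
  gamma(0) = sigma^2 * (1 + sum_i theta_i^2).
  sum_i theta_i^2 = (0.311)^2 = 0.096721.
  gamma(0) = 3 * (1 + 0.096721) = 3 * 1.096721 = 3.290163, which rounds to 3.2902.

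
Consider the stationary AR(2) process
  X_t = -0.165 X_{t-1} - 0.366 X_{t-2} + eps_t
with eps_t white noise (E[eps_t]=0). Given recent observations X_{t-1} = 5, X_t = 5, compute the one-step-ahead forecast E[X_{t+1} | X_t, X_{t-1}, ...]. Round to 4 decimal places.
E[X_{t+1} \mid \mathcal F_t] = -2.6550

For an AR(p) model X_t = c + sum_i phi_i X_{t-i} + eps_t, the
one-step-ahead conditional mean is
  E[X_{t+1} | X_t, ...] = c + sum_i phi_i X_{t+1-i}.
Substitute known values:
  E[X_{t+1} | ...] = (-0.165) * (5) + (-0.366) * (5)
                   = -2.6550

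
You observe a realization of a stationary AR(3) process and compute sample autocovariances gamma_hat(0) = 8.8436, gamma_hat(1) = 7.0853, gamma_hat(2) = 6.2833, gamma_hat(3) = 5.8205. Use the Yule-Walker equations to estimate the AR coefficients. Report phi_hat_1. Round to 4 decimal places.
\hat\phi_{1} = 0.6230

The Yule-Walker equations for an AR(p) process read, in matrix form,
  Gamma_p phi = r_p,   with   (Gamma_p)_{ij} = gamma(|i - j|),
                       (r_p)_i = gamma(i),   i,j = 1..p.
Substitute the sample gammas (Toeplitz matrix and right-hand side of size 3):
  Gamma_p = [[8.8436, 7.0853, 6.2833], [7.0853, 8.8436, 7.0853], [6.2833, 7.0853, 8.8436]]
  r_p     = [7.0853, 6.2833, 5.8205]
Written out (R1..R3):
  (R1) 8.8436 phi_1 + 7.0853 phi_2 + 6.2833 phi_3 = 7.0853
  (R2) 7.0853 phi_1 + 8.8436 phi_2 + 7.0853 phi_3 = 6.2833
  (R3) 6.2833 phi_1 + 7.0853 phi_2 + 8.8436 phi_3 = 5.8205
Gaussian elimination:
  R2 <- R2 - (7.0853/8.8436) R1 = R2 - (0.801178) R1:  3.167012 phi_2 + 2.051257 phi_3 = 0.606712
  R3 <- R3 - (6.2833/8.8436) R1 = R3 - (0.710491) R1:  2.051257 phi_2 + 4.379371 phi_3 = 0.786457
  R3 <- R3 - (2.051257/3.167012) R2 = R3 - (0.647695) R2:  3.050783 phi_3 = 0.393493
Back-substitution:
  phi_hat_3 = 0.393493 / 3.050783 = 0.128981
  phi_hat_2 = (0.606712 - (2.051257)(0.128981)) / 3.167012 = 0.108032
  phi_hat_1 = (7.0853 - (7.0853)(0.108032) - (6.2833)(0.128981)) / 8.8436 = 0.622986
So phi_hat = [0.6230, 0.1080, 0.1290].
Therefore phi_hat_1 = 0.6230.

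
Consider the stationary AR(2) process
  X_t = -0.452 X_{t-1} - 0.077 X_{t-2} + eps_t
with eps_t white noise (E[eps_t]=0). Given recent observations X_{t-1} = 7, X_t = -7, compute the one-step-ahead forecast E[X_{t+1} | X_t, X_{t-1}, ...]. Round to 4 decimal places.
E[X_{t+1} \mid \mathcal F_t] = 2.6250

For an AR(p) model X_t = c + sum_i phi_i X_{t-i} + eps_t, the
one-step-ahead conditional mean is
  E[X_{t+1} | X_t, ...] = c + sum_i phi_i X_{t+1-i}.
Substitute known values:
  E[X_{t+1} | ...] = (-0.452) * (-7) + (-0.077) * (7)
                   = 2.6250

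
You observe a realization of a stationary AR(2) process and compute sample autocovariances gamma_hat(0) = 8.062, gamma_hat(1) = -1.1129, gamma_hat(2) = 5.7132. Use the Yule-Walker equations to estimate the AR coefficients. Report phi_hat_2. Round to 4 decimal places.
\hat\phi_{2} = 0.7030

The Yule-Walker equations for an AR(p) process read, in matrix form,
  Gamma_p phi = r_p,   with   (Gamma_p)_{ij} = gamma(|i - j|),
                       (r_p)_i = gamma(i),   i,j = 1..p.
Substitute the sample gammas (Toeplitz matrix and right-hand side of size 2):
  Gamma_p = [[8.062, -1.1129], [-1.1129, 8.062]]
  r_p     = [-1.1129, 5.7132]
Written out:
  8.062 phi_1 - 1.1129 phi_2 = -1.1129
  -1.1129 phi_1 + 8.062 phi_2 = 5.7132
Solve by Cramer's rule:
  det = gamma(0)^2 - gamma(1)^2 = (8.062)^2 - (-1.1129)^2 = 64.995844 - 1.23854641 = 63.75729759
  phi_hat_1 = [gamma(1) gamma(0) - gamma(1) gamma(2)] / det = [(-1.1129)(8.062) - (-1.1129)(5.7132)] / 63.75729759 = -2.61397952 / 63.75729759 = -0.041
  phi_hat_2 = [gamma(0) gamma(2) - gamma(1)^2] / det = [(8.062)(5.7132) - (-1.1129)^2] / 63.75729759 = 44.82127199 / 63.75729759 = 0.703
So phi_hat = [-0.0410, 0.7030].
Therefore phi_hat_2 = 0.7030.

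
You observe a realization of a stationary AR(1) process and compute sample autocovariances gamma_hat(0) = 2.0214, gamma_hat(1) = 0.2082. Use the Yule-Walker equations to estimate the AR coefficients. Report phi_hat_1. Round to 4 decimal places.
\hat\phi_{1} = 0.1030

The Yule-Walker equations for an AR(p) process read, in matrix form,
  Gamma_p phi = r_p,   with   (Gamma_p)_{ij} = gamma(|i - j|),
                       (r_p)_i = gamma(i),   i,j = 1..p.
Substitute the sample gammas (Toeplitz matrix and right-hand side of size 1):
  Gamma_p = [[2.0214]]
  r_p     = [0.2082]
With p = 1 this is the single equation gamma(0) phi_1 = gamma(1):
  phi_hat_1 = gamma(1) / gamma(0) = 0.2082 / 2.0214 = 0.1030.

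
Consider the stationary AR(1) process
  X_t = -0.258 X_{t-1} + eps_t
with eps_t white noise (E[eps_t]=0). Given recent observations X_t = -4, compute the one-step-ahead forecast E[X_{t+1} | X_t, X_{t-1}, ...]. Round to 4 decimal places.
E[X_{t+1} \mid \mathcal F_t] = 1.0320

For an AR(p) model X_t = c + sum_i phi_i X_{t-i} + eps_t, the
one-step-ahead conditional mean is
  E[X_{t+1} | X_t, ...] = c + sum_i phi_i X_{t+1-i}.
Substitute known values:
  E[X_{t+1} | ...] = (-0.258) * (-4)
                   = 1.0320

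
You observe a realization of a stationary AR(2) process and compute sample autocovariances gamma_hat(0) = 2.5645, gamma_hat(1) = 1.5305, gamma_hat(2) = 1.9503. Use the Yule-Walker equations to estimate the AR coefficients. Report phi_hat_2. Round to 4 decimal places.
\hat\phi_{2} = 0.6280

The Yule-Walker equations for an AR(p) process read, in matrix form,
  Gamma_p phi = r_p,   with   (Gamma_p)_{ij} = gamma(|i - j|),
                       (r_p)_i = gamma(i),   i,j = 1..p.
Substitute the sample gammas (Toeplitz matrix and right-hand side of size 2):
  Gamma_p = [[2.5645, 1.5305], [1.5305, 2.5645]]
  r_p     = [1.5305, 1.9503]
Written out:
  2.5645 phi_1 + 1.5305 phi_2 = 1.5305
  1.5305 phi_1 + 2.5645 phi_2 = 1.9503
Solve by Cramer's rule:
  det = gamma(0)^2 - gamma(1)^2 = (2.5645)^2 - (1.5305)^2 = 6.57666025 - 2.34243025 = 4.23423
  phi_hat_1 = [gamma(1) gamma(0) - gamma(1) gamma(2)] / det = [(1.5305)(2.5645) - (1.5305)(1.9503)] / 4.23423 = 0.9400331 / 4.23423 = 0.222
  phi_hat_2 = [gamma(0) gamma(2) - gamma(1)^2] / det = [(2.5645)(1.9503) - (1.5305)^2] / 4.23423 = 2.6591141 / 4.23423 = 0.628
So phi_hat = [0.2220, 0.6280].
Therefore phi_hat_2 = 0.6280.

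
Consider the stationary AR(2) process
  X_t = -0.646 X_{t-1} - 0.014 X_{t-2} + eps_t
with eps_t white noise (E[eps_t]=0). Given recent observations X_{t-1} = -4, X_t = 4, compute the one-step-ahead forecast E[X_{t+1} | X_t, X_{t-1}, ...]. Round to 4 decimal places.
E[X_{t+1} \mid \mathcal F_t] = -2.5280

For an AR(p) model X_t = c + sum_i phi_i X_{t-i} + eps_t, the
one-step-ahead conditional mean is
  E[X_{t+1} | X_t, ...] = c + sum_i phi_i X_{t+1-i}.
Substitute known values:
  E[X_{t+1} | ...] = (-0.646) * (4) + (-0.014) * (-4)
                   = -2.5280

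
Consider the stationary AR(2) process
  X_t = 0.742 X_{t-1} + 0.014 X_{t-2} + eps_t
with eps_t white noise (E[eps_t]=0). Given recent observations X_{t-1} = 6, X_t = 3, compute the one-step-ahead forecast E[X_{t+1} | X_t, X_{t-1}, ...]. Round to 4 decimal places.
E[X_{t+1} \mid \mathcal F_t] = 2.3100

For an AR(p) model X_t = c + sum_i phi_i X_{t-i} + eps_t, the
one-step-ahead conditional mean is
  E[X_{t+1} | X_t, ...] = c + sum_i phi_i X_{t+1-i}.
Substitute known values:
  E[X_{t+1} | ...] = (0.742) * (3) + (0.014) * (6)
                   = 2.3100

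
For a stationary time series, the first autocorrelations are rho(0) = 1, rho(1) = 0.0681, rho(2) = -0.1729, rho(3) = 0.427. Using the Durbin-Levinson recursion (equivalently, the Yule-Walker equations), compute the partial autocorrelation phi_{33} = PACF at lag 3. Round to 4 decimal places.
\phi_{33} = 0.4701

The PACF at lag k is phi_{kk}, the last component of the solution
to the Yule-Walker system G_k phi = r_k where
  (G_k)_{ij} = rho(|i - j|), (r_k)_i = rho(i), i,j = 1..k.
Equivalently, Durbin-Levinson gives phi_{kk} iteratively:
  phi_{11} = rho(1)
  phi_{kk} = [rho(k) - sum_{j=1..k-1} phi_{k-1,j} rho(k-j)]
            / [1 - sum_{j=1..k-1} phi_{k-1,j} rho(j)],
  phi_{k,j} = phi_{k-1,j} - phi_{kk} phi_{k-1,k-j},  j = 1..k-1.
Step k = 1:
  phi_11 = rho(1) = 0.0681.
Step k = 2:
  phi_22 = [rho(2) - phi_11 rho(1)] / [1 - phi_11 rho(1)] = [-0.1729 - (0.0681)(0.0681)] / [1 - (0.0681)(0.0681)]
         = -0.17753761 / 0.99536239 = -0.178365.
  Update: phi_21 = phi_11 - phi_22 phi_11 = 0.0681 - (-0.178365)(0.0681) = 0.080247.
Step k = 3:
  phi_33 = [rho(3) - phi_21 rho(2) - phi_22 rho(1)] / [1 - phi_21 rho(1) - phi_22 rho(2)]
    numerator   = 0.427 - (0.080247)(-0.1729) - (-0.178365)(0.0681) = 0.45302129
    denominator = 1 - (0.080247)(0.0681) - (-0.178365)(-0.1729) = 0.96369593
  phi_33 = 0.45302129 / 0.96369593 = 0.4701.
Therefore phi_{33} = 0.4701.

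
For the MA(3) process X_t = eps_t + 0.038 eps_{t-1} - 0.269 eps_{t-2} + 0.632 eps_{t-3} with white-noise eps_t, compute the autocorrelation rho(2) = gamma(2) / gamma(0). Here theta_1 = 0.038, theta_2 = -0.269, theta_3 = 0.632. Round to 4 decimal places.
\rho(2) = -0.1663

For an MA(q) process with theta_0 = 1, the autocovariance is
  gamma(k) = sigma^2 * sum_{i=0..q-k} theta_i * theta_{i+k},
and rho(k) = gamma(k) / gamma(0). Sigma^2 cancels.
  numerator   = (1)*(-0.269) + (0.038)*(0.632) = -0.244984.
  denominator = (1)^2 + (0.038)^2 + (-0.269)^2 + (0.632)^2 = 1.473229.
  rho(2) = -0.244984 / 1.473229 = -0.1663.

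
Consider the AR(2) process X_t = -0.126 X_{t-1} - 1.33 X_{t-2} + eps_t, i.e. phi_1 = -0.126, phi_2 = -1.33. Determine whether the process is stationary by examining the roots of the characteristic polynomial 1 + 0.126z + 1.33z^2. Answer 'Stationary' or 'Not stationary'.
\text{Not stationary}

The AR(p) characteristic polynomial is P(z) = 1 + 0.126z + 1.33z^2.
Stationarity requires all roots to lie outside the unit circle, i.e. |z| > 1 for every root.
Set 1 + (0.126) z + (1.33) z^2 = 0, i.e. a z^2 + b z + c = 0 with a = 1.33, b = 0.126, c = 1.
Discriminant D = b^2 - 4ac = (0.126)^2 - 4*(1.33)*1 = 0.015876 - (5.32) = -5.304124.
D < 0, so the roots are the complex-conjugate pair z = (-b +/- i sqrt(-D)) / (2a) = -0.0474 +/- 0.8658i.
For a conjugate pair |z|^2 = z * conj(z) = (product of roots) = c/a = 1/(1.33) = 0.75188, so |z| = sqrt(0.75188) = 0.8671 for both roots.
Moduli of all roots: 0.8671, 0.8671.
All moduli strictly greater than 1? No.
Verdict: Not stationary.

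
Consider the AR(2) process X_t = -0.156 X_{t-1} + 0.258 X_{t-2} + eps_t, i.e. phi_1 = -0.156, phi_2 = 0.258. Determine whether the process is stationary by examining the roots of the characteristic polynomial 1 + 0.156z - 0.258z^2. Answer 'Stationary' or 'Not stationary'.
\text{Stationary}

The AR(p) characteristic polynomial is P(z) = 1 + 0.156z - 0.258z^2.
Stationarity requires all roots to lie outside the unit circle, i.e. |z| > 1 for every root.
Set 1 + (0.156) z + (-0.258) z^2 = 0, i.e. a z^2 + b z + c = 0 with a = -0.258, b = 0.156, c = 1.
Discriminant D = b^2 - 4ac = (0.156)^2 - 4*(-0.258)*1 = 0.024336 - (-1.032) = 1.056336.
D >= 0, so the roots are real: z = (-b +/- sqrt(D)) / (2a) = (-0.156 +/- 1.027782) / (-0.516).
  z_1 = (-0.156 + 1.027782) / (-0.516) = -1.6895,   |z_1| = 1.6895.
  z_2 = (-0.156 - 1.027782) / (-0.516) = 2.2942,   |z_2| = 2.2942.
Moduli of all roots: 1.6895, 2.2942.
All moduli strictly greater than 1? Yes.
Verdict: Stationary.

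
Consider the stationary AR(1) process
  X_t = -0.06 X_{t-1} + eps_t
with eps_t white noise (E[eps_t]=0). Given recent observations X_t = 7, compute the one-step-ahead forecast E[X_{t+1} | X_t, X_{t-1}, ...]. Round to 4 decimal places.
E[X_{t+1} \mid \mathcal F_t] = -0.4200

For an AR(p) model X_t = c + sum_i phi_i X_{t-i} + eps_t, the
one-step-ahead conditional mean is
  E[X_{t+1} | X_t, ...] = c + sum_i phi_i X_{t+1-i}.
Substitute known values:
  E[X_{t+1} | ...] = (-0.06) * (7)
                   = -0.4200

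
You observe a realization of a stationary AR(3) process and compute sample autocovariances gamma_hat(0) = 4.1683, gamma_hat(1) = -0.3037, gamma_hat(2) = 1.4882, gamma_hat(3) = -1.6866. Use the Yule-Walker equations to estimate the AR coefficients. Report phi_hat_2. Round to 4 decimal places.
\hat\phi_{2} = 0.3340

The Yule-Walker equations for an AR(p) process read, in matrix form,
  Gamma_p phi = r_p,   with   (Gamma_p)_{ij} = gamma(|i - j|),
                       (r_p)_i = gamma(i),   i,j = 1..p.
Substitute the sample gammas (Toeplitz matrix and right-hand side of size 3):
  Gamma_p = [[4.1683, -0.3037, 1.4882], [-0.3037, 4.1683, -0.3037], [1.4882, -0.3037, 4.1683]]
  r_p     = [-0.3037, 1.4882, -1.6866]
Written out (R1..R3):
  (R1) 4.1683 phi_1 - 0.3037 phi_2 + 1.4882 phi_3 = -0.3037
  (R2) -0.3037 phi_1 + 4.1683 phi_2 - 0.3037 phi_3 = 1.4882
  (R3) 1.4882 phi_1 - 0.3037 phi_2 + 4.1683 phi_3 = -1.6866
Gaussian elimination:
  R2 <- R2 - (-0.3037/4.1683) R1 = R2 - (-0.072859) R1:  4.146173 phi_2 - 0.195271 phi_3 = 1.466073
  R3 <- R3 - (1.4882/4.1683) R1 = R3 - (0.357028) R1:  -0.195271 phi_2 + 3.636971 phi_3 = -1.578171
  R3 <- R3 - (-0.195271/4.146173) R2 = R3 - (-0.047097) R2:  3.627774 phi_3 = -1.509124
Back-substitution:
  phi_hat_3 = -1.509124 / 3.627774 = -0.415992
  phi_hat_2 = (1.466073 - (-0.195271)(-0.415992)) / 4.146173 = 0.334005
  phi_hat_1 = (-0.3037 - (-0.3037)(0.334005) - (1.4882)(-0.415992)) / 4.1683 = 0.099997
So phi_hat = [0.1000, 0.3340, -0.4160].
Therefore phi_hat_2 = 0.3340.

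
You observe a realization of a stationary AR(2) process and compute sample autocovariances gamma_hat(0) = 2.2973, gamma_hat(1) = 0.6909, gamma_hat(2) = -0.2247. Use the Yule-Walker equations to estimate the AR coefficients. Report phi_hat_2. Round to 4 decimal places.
\hat\phi_{2} = -0.2070

The Yule-Walker equations for an AR(p) process read, in matrix form,
  Gamma_p phi = r_p,   with   (Gamma_p)_{ij} = gamma(|i - j|),
                       (r_p)_i = gamma(i),   i,j = 1..p.
Substitute the sample gammas (Toeplitz matrix and right-hand side of size 2):
  Gamma_p = [[2.2973, 0.6909], [0.6909, 2.2973]]
  r_p     = [0.6909, -0.2247]
Written out:
  2.2973 phi_1 + 0.6909 phi_2 = 0.6909
  0.6909 phi_1 + 2.2973 phi_2 = -0.2247
Solve by Cramer's rule:
  det = gamma(0)^2 - gamma(1)^2 = (2.2973)^2 - (0.6909)^2 = 5.27758729 - 0.47734281 = 4.80024448
  phi_hat_1 = [gamma(1) gamma(0) - gamma(1) gamma(2)] / det = [(0.6909)(2.2973) - (0.6909)(-0.2247)] / 4.80024448 = 1.7424498 / 4.80024448 = 0.363
  phi_hat_2 = [gamma(0) gamma(2) - gamma(1)^2] / det = [(2.2973)(-0.2247) - (0.6909)^2] / 4.80024448 = -0.99354612 / 4.80024448 = -0.207
So phi_hat = [0.3630, -0.2070].
Therefore phi_hat_2 = -0.2070.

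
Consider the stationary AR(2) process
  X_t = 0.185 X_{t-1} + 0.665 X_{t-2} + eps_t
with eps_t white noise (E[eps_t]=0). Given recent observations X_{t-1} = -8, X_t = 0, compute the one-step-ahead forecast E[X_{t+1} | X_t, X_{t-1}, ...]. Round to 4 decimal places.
E[X_{t+1} \mid \mathcal F_t] = -5.3200

For an AR(p) model X_t = c + sum_i phi_i X_{t-i} + eps_t, the
one-step-ahead conditional mean is
  E[X_{t+1} | X_t, ...] = c + sum_i phi_i X_{t+1-i}.
Substitute known values:
  E[X_{t+1} | ...] = (0.185) * (0) + (0.665) * (-8)
                   = -5.3200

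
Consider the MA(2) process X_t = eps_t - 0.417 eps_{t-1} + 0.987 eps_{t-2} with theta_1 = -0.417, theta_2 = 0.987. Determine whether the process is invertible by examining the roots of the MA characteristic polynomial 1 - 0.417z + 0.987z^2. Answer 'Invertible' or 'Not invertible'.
\text{Invertible}

The MA(q) characteristic polynomial is P(z) = 1 - 0.417z + 0.987z^2.
Invertibility requires all roots to lie outside the unit circle, i.e. |z| > 1 for every root.
Set 1 + (-0.417) z + (0.987) z^2 = 0, i.e. a z^2 + b z + c = 0 with a = 0.987, b = -0.417, c = 1.
Discriminant D = b^2 - 4ac = (-0.417)^2 - 4*(0.987)*1 = 0.173889 - (3.948) = -3.774111.
D < 0, so the roots are the complex-conjugate pair z = (-b +/- i sqrt(-D)) / (2a) = 0.2112 +/- 0.9841i.
For a conjugate pair |z|^2 = z * conj(z) = (product of roots) = c/a = 1/(0.987) = 1.013171, so |z| = sqrt(1.013171) = 1.0066 for both roots.
Moduli of all roots: 1.0066, 1.0066.
All moduli strictly greater than 1? Yes.
Verdict: Invertible.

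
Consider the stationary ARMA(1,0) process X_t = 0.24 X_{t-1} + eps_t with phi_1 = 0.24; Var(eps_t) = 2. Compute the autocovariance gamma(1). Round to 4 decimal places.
\gamma(1) = 0.5093

Multiply the model equation by X_{t-k} and take expectations. With theta_0 = psi_0 = 1 and psi_j the MA(infinity) weights, this gives
  gamma(k) - sum_i phi_i gamma(k-i) = c_k,
  c_k = sigma^2 * sum_{j=k..q} theta_j psi_{j-k}   (c_k = 0 for k > q),
using gamma(-m) = gamma(m).
Pure AR (q = 0): c_0 = sigma^2 = 2, c_k = 0 for k >= 1.
Equations for k = 0 and k = 1 (AR order 1):
  gamma(0) = phi_1 gamma(1) + c_0
  gamma(1) = phi_1 gamma(0) + c_1
Substituting the second into the first: gamma(0) (1 - phi_1^2) = c_0 + phi_1 c_1, so
  gamma(0) = c_0 / (1 - phi_1^2) = 2 / (1 - (0.24)^2) = 2 / 0.9424 = 2.122241.
  gamma(1) = phi_1 gamma(0) = (0.24)(2.122241) = 0.509338.
Therefore gamma(1) = 0.5093 (to 4 decimal places).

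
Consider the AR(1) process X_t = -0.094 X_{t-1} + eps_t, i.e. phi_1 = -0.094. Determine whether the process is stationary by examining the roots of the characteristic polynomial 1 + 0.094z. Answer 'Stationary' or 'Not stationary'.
\text{Stationary}

The AR(p) characteristic polynomial is P(z) = 1 + 0.094z.
Stationarity requires all roots to lie outside the unit circle, i.e. |z| > 1 for every root.
This is linear in z: 1 + (0.094) z = 0  =>  z = -1/(0.094) = -10.638298,  |z| = 10.638298.
Moduli of all roots: 10.6383.
All moduli strictly greater than 1? Yes.
Verdict: Stationary.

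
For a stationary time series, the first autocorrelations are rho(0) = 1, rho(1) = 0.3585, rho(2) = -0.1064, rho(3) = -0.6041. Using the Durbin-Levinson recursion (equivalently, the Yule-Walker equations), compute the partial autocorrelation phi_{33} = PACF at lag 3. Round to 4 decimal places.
\phi_{33} = -0.5680

The PACF at lag k is phi_{kk}, the last component of the solution
to the Yule-Walker system G_k phi = r_k where
  (G_k)_{ij} = rho(|i - j|), (r_k)_i = rho(i), i,j = 1..k.
Equivalently, Durbin-Levinson gives phi_{kk} iteratively:
  phi_{11} = rho(1)
  phi_{kk} = [rho(k) - sum_{j=1..k-1} phi_{k-1,j} rho(k-j)]
            / [1 - sum_{j=1..k-1} phi_{k-1,j} rho(j)],
  phi_{k,j} = phi_{k-1,j} - phi_{kk} phi_{k-1,k-j},  j = 1..k-1.
Step k = 1:
  phi_11 = rho(1) = 0.3585.
Step k = 2:
  phi_22 = [rho(2) - phi_11 rho(1)] / [1 - phi_11 rho(1)] = [-0.1064 - (0.3585)(0.3585)] / [1 - (0.3585)(0.3585)]
         = -0.23492225 / 0.87147775 = -0.269568.
  Update: phi_21 = phi_11 - phi_22 phi_11 = 0.3585 - (-0.269568)(0.3585) = 0.45514.
Step k = 3:
  phi_33 = [rho(3) - phi_21 rho(2) - phi_22 rho(1)] / [1 - phi_21 rho(1) - phi_22 rho(2)]
    numerator   = -0.6041 - (0.45514)(-0.1064) - (-0.269568)(0.3585) = -0.45903308
    denominator = 1 - (0.45514)(0.3585) - (-0.269568)(-0.1064) = 0.8081503
  phi_33 = -0.45903308 / 0.8081503 = -0.568.
Therefore phi_{33} = -0.5680.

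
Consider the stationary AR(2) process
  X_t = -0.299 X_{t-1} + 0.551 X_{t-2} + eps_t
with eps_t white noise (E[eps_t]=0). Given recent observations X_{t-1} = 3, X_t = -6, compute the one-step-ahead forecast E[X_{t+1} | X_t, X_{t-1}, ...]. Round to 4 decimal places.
E[X_{t+1} \mid \mathcal F_t] = 3.4470

For an AR(p) model X_t = c + sum_i phi_i X_{t-i} + eps_t, the
one-step-ahead conditional mean is
  E[X_{t+1} | X_t, ...] = c + sum_i phi_i X_{t+1-i}.
Substitute known values:
  E[X_{t+1} | ...] = (-0.299) * (-6) + (0.551) * (3)
                   = 3.4470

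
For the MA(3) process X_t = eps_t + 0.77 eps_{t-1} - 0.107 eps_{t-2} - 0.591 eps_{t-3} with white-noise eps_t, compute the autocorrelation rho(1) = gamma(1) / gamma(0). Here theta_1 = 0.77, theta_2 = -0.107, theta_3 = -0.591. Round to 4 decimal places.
\rho(1) = 0.3843

For an MA(q) process with theta_0 = 1, the autocovariance is
  gamma(k) = sigma^2 * sum_{i=0..q-k} theta_i * theta_{i+k},
and rho(k) = gamma(k) / gamma(0). Sigma^2 cancels.
  numerator   = (1)*(0.77) + (0.77)*(-0.107) + (-0.107)*(-0.591) = 0.750847.
  denominator = (1)^2 + (0.77)^2 + (-0.107)^2 + (-0.591)^2 = 1.95363.
  rho(1) = 0.750847 / 1.95363 = 0.3843.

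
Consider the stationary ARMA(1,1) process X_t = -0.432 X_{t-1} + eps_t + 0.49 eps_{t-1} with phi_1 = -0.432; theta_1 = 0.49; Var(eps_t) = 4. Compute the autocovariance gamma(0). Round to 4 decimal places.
\gamma(0) = 4.0165

Multiply the model equation by X_{t-k} and take expectations. With theta_0 = psi_0 = 1 and psi_j the MA(infinity) weights, this gives
  gamma(k) - sum_i phi_i gamma(k-i) = c_k,
  c_k = sigma^2 * sum_{j=k..q} theta_j psi_{j-k}   (c_k = 0 for k > q),
using gamma(-m) = gamma(m).
psi-weights needed (psi_j = theta_j + sum_i phi_i psi_{j-i}):
  psi_1 = theta_1 + phi_1 = 0.49 + (-0.432) = 0.058
Right-hand sides:
  c_0 = sigma^2 (1 + theta_1 psi_1) = 4 * (1 + (0.49)(0.058)) = 4 * 1.02842 = 4.11368
  c_1 = sigma^2 theta_1 = 4 * (0.49) = 1.96
  c_2 = 0
Equations for k = 0 and k = 1 (AR order 1):
  gamma(0) = phi_1 gamma(1) + c_0
  gamma(1) = phi_1 gamma(0) + c_1
Substituting the second into the first: gamma(0) (1 - phi_1^2) = c_0 + phi_1 c_1, so
  gamma(0) = (c_0 + phi_1 c_1) / (1 - phi_1^2) = (4.11368 + (-0.432)(1.96)) / (1 - (-0.432)^2) = 3.26696 / 0.813376 = 4.016543.
Therefore gamma(0) = 4.0165 (to 4 decimal places).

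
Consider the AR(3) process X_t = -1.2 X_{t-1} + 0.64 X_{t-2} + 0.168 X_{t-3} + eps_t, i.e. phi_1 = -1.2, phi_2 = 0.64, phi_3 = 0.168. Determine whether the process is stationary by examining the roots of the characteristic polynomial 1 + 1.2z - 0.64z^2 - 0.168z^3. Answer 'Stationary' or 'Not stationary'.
\text{Not stationary}

The AR(p) characteristic polynomial is P(z) = 1 + 1.2z - 0.64z^2 - 0.168z^3.
Stationarity requires all roots to lie outside the unit circle, i.e. |z| > 1 for every root.
Degree 3: look for a simple real root z0 first, then factor out (1 - z/z0) and solve the remaining quadratic.
Testing z0 = -5: P(-5) = 1 + (1.2)(-5) + (-0.64)(-5)^2 + (-0.168)(-5)^3
  = 1 + (-6) + (-16) + (21) = 0.  So z_0 = -5 is a root, |z_0| = 5.
Divide out the factor (1 + 0.2 z) = (1 - z/z0) (since 1/z0 = -0.2):
  P(z) = (1 + 0.2 z)(1 + (1) z + (-0.84) z^2)
  [check: z-coef 1 - (-0.2) = 1.2; z^2-coef -0.84 - (-0.2)(1) = -0.64; z^3-coef -(-0.2)(-0.84) = -0.168.]
Remaining roots from the quadratic factor 1 + (1) z + (-0.84) z^2:
  Set 1 + (1) z + (-0.84) z^2 = 0, i.e. a z^2 + b z + c = 0 with a = -0.84, b = 1, c = 1.
  Discriminant D = b^2 - 4ac = (1)^2 - 4*(-0.84)*1 = 1 - (-3.36) = 4.36.
  D >= 0, so the roots are real: z = (-b +/- sqrt(D)) / (2a) = (-1 +/- 2.088061) / (-1.68).
    z_1 = (-1 + 2.088061) / (-1.68) = -0.6477,   |z_1| = 0.6477.
    z_2 = (-1 - 2.088061) / (-1.68) = 1.8381,   |z_2| = 1.8381.
Moduli of all roots: 5.0000, 0.6477, 1.8381.
All moduli strictly greater than 1? No.
Verdict: Not stationary.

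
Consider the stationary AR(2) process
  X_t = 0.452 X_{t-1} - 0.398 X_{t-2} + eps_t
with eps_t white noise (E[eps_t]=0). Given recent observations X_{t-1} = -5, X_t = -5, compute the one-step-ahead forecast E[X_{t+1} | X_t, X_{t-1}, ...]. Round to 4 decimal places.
E[X_{t+1} \mid \mathcal F_t] = -0.2700

For an AR(p) model X_t = c + sum_i phi_i X_{t-i} + eps_t, the
one-step-ahead conditional mean is
  E[X_{t+1} | X_t, ...] = c + sum_i phi_i X_{t+1-i}.
Substitute known values:
  E[X_{t+1} | ...] = (0.452) * (-5) + (-0.398) * (-5)
                   = -0.2700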